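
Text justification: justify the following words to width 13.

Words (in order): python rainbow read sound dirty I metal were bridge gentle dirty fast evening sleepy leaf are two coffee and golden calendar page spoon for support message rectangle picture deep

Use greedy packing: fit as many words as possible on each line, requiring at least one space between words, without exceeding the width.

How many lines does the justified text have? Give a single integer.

Answer: 17

Derivation:
Line 1: ['python'] (min_width=6, slack=7)
Line 2: ['rainbow', 'read'] (min_width=12, slack=1)
Line 3: ['sound', 'dirty', 'I'] (min_width=13, slack=0)
Line 4: ['metal', 'were'] (min_width=10, slack=3)
Line 5: ['bridge', 'gentle'] (min_width=13, slack=0)
Line 6: ['dirty', 'fast'] (min_width=10, slack=3)
Line 7: ['evening'] (min_width=7, slack=6)
Line 8: ['sleepy', 'leaf'] (min_width=11, slack=2)
Line 9: ['are', 'two'] (min_width=7, slack=6)
Line 10: ['coffee', 'and'] (min_width=10, slack=3)
Line 11: ['golden'] (min_width=6, slack=7)
Line 12: ['calendar', 'page'] (min_width=13, slack=0)
Line 13: ['spoon', 'for'] (min_width=9, slack=4)
Line 14: ['support'] (min_width=7, slack=6)
Line 15: ['message'] (min_width=7, slack=6)
Line 16: ['rectangle'] (min_width=9, slack=4)
Line 17: ['picture', 'deep'] (min_width=12, slack=1)
Total lines: 17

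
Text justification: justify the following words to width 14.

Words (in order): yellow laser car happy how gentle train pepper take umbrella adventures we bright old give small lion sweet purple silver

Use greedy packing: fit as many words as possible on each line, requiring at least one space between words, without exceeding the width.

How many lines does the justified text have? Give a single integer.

Line 1: ['yellow', 'laser'] (min_width=12, slack=2)
Line 2: ['car', 'happy', 'how'] (min_width=13, slack=1)
Line 3: ['gentle', 'train'] (min_width=12, slack=2)
Line 4: ['pepper', 'take'] (min_width=11, slack=3)
Line 5: ['umbrella'] (min_width=8, slack=6)
Line 6: ['adventures', 'we'] (min_width=13, slack=1)
Line 7: ['bright', 'old'] (min_width=10, slack=4)
Line 8: ['give', 'small'] (min_width=10, slack=4)
Line 9: ['lion', 'sweet'] (min_width=10, slack=4)
Line 10: ['purple', 'silver'] (min_width=13, slack=1)
Total lines: 10

Answer: 10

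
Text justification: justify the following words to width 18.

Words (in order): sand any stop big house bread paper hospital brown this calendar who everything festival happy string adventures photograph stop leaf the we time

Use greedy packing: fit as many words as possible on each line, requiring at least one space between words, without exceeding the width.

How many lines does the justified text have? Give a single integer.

Line 1: ['sand', 'any', 'stop', 'big'] (min_width=17, slack=1)
Line 2: ['house', 'bread', 'paper'] (min_width=17, slack=1)
Line 3: ['hospital', 'brown'] (min_width=14, slack=4)
Line 4: ['this', 'calendar', 'who'] (min_width=17, slack=1)
Line 5: ['everything'] (min_width=10, slack=8)
Line 6: ['festival', 'happy'] (min_width=14, slack=4)
Line 7: ['string', 'adventures'] (min_width=17, slack=1)
Line 8: ['photograph', 'stop'] (min_width=15, slack=3)
Line 9: ['leaf', 'the', 'we', 'time'] (min_width=16, slack=2)
Total lines: 9

Answer: 9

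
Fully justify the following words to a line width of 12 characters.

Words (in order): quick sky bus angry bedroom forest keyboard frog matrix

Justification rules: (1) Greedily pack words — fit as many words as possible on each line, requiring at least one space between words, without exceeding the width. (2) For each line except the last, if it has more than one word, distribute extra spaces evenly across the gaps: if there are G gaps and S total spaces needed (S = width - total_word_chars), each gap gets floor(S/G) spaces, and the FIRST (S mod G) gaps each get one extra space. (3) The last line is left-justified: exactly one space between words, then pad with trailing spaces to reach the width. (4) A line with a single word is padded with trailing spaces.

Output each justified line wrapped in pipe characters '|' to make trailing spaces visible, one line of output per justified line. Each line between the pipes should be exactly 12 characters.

Answer: |quick    sky|
|bus    angry|
|bedroom     |
|forest      |
|keyboard    |
|frog matrix |

Derivation:
Line 1: ['quick', 'sky'] (min_width=9, slack=3)
Line 2: ['bus', 'angry'] (min_width=9, slack=3)
Line 3: ['bedroom'] (min_width=7, slack=5)
Line 4: ['forest'] (min_width=6, slack=6)
Line 5: ['keyboard'] (min_width=8, slack=4)
Line 6: ['frog', 'matrix'] (min_width=11, slack=1)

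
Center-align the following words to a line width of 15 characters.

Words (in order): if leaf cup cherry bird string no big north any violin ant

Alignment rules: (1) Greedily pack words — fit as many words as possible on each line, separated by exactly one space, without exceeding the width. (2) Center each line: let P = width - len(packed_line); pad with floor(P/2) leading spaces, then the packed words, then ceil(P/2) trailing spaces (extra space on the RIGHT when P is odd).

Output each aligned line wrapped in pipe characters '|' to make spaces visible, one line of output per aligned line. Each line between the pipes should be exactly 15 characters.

Line 1: ['if', 'leaf', 'cup'] (min_width=11, slack=4)
Line 2: ['cherry', 'bird'] (min_width=11, slack=4)
Line 3: ['string', 'no', 'big'] (min_width=13, slack=2)
Line 4: ['north', 'any'] (min_width=9, slack=6)
Line 5: ['violin', 'ant'] (min_width=10, slack=5)

Answer: |  if leaf cup  |
|  cherry bird  |
| string no big |
|   north any   |
|  violin ant   |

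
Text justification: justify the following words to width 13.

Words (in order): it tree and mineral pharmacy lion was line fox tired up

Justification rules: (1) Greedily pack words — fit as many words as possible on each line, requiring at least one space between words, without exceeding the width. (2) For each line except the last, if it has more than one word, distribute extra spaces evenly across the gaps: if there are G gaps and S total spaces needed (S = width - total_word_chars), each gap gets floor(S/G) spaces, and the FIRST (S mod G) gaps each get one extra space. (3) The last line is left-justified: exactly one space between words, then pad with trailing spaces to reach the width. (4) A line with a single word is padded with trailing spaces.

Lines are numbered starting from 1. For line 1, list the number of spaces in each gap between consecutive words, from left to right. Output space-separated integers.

Line 1: ['it', 'tree', 'and'] (min_width=11, slack=2)
Line 2: ['mineral'] (min_width=7, slack=6)
Line 3: ['pharmacy', 'lion'] (min_width=13, slack=0)
Line 4: ['was', 'line', 'fox'] (min_width=12, slack=1)
Line 5: ['tired', 'up'] (min_width=8, slack=5)

Answer: 2 2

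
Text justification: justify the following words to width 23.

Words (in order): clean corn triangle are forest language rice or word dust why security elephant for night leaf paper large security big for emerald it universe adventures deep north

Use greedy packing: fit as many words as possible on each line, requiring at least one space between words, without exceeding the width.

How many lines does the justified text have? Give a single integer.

Answer: 8

Derivation:
Line 1: ['clean', 'corn', 'triangle', 'are'] (min_width=23, slack=0)
Line 2: ['forest', 'language', 'rice', 'or'] (min_width=23, slack=0)
Line 3: ['word', 'dust', 'why', 'security'] (min_width=22, slack=1)
Line 4: ['elephant', 'for', 'night', 'leaf'] (min_width=23, slack=0)
Line 5: ['paper', 'large', 'security'] (min_width=20, slack=3)
Line 6: ['big', 'for', 'emerald', 'it'] (min_width=18, slack=5)
Line 7: ['universe', 'adventures'] (min_width=19, slack=4)
Line 8: ['deep', 'north'] (min_width=10, slack=13)
Total lines: 8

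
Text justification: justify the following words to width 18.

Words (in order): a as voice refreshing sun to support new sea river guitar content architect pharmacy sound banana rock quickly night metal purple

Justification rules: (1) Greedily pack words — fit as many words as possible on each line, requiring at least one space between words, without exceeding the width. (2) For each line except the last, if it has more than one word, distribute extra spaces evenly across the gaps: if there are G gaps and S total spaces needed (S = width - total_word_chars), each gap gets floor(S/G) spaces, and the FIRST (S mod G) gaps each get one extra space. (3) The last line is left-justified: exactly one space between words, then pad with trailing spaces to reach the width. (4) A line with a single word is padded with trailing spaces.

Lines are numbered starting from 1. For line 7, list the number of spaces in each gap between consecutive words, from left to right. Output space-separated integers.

Answer: 8

Derivation:
Line 1: ['a', 'as', 'voice'] (min_width=10, slack=8)
Line 2: ['refreshing', 'sun', 'to'] (min_width=17, slack=1)
Line 3: ['support', 'new', 'sea'] (min_width=15, slack=3)
Line 4: ['river', 'guitar'] (min_width=12, slack=6)
Line 5: ['content', 'architect'] (min_width=17, slack=1)
Line 6: ['pharmacy', 'sound'] (min_width=14, slack=4)
Line 7: ['banana', 'rock'] (min_width=11, slack=7)
Line 8: ['quickly', 'night'] (min_width=13, slack=5)
Line 9: ['metal', 'purple'] (min_width=12, slack=6)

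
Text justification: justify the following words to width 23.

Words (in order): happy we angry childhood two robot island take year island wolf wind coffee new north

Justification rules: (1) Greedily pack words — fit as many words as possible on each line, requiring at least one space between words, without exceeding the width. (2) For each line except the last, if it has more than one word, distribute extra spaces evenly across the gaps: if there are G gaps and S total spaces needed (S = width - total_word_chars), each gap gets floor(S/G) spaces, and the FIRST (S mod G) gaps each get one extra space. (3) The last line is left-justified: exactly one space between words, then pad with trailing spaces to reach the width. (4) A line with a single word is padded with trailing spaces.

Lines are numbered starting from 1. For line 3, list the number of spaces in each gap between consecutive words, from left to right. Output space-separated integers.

Line 1: ['happy', 'we', 'angry'] (min_width=14, slack=9)
Line 2: ['childhood', 'two', 'robot'] (min_width=19, slack=4)
Line 3: ['island', 'take', 'year', 'island'] (min_width=23, slack=0)
Line 4: ['wolf', 'wind', 'coffee', 'new'] (min_width=20, slack=3)
Line 5: ['north'] (min_width=5, slack=18)

Answer: 1 1 1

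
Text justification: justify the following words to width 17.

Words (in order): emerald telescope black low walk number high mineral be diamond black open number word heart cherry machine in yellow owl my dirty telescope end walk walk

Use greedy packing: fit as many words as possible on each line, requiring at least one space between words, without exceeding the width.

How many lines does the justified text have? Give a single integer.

Answer: 11

Derivation:
Line 1: ['emerald', 'telescope'] (min_width=17, slack=0)
Line 2: ['black', 'low', 'walk'] (min_width=14, slack=3)
Line 3: ['number', 'high'] (min_width=11, slack=6)
Line 4: ['mineral', 'be'] (min_width=10, slack=7)
Line 5: ['diamond', 'black'] (min_width=13, slack=4)
Line 6: ['open', 'number', 'word'] (min_width=16, slack=1)
Line 7: ['heart', 'cherry'] (min_width=12, slack=5)
Line 8: ['machine', 'in', 'yellow'] (min_width=17, slack=0)
Line 9: ['owl', 'my', 'dirty'] (min_width=12, slack=5)
Line 10: ['telescope', 'end'] (min_width=13, slack=4)
Line 11: ['walk', 'walk'] (min_width=9, slack=8)
Total lines: 11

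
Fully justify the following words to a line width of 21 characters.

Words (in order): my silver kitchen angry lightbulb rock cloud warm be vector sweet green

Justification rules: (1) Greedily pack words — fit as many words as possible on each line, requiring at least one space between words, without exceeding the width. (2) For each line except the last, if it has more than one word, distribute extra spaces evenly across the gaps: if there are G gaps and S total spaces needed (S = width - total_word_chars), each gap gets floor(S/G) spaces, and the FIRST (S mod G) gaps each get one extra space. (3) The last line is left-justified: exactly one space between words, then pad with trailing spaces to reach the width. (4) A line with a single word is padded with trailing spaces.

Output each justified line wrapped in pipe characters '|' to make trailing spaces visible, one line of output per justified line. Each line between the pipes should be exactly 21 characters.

Line 1: ['my', 'silver', 'kitchen'] (min_width=17, slack=4)
Line 2: ['angry', 'lightbulb', 'rock'] (min_width=20, slack=1)
Line 3: ['cloud', 'warm', 'be', 'vector'] (min_width=20, slack=1)
Line 4: ['sweet', 'green'] (min_width=11, slack=10)

Answer: |my   silver   kitchen|
|angry  lightbulb rock|
|cloud  warm be vector|
|sweet green          |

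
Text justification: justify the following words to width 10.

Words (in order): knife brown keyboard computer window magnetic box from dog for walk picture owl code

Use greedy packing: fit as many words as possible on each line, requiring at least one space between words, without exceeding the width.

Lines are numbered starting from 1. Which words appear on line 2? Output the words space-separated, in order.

Answer: brown

Derivation:
Line 1: ['knife'] (min_width=5, slack=5)
Line 2: ['brown'] (min_width=5, slack=5)
Line 3: ['keyboard'] (min_width=8, slack=2)
Line 4: ['computer'] (min_width=8, slack=2)
Line 5: ['window'] (min_width=6, slack=4)
Line 6: ['magnetic'] (min_width=8, slack=2)
Line 7: ['box', 'from'] (min_width=8, slack=2)
Line 8: ['dog', 'for'] (min_width=7, slack=3)
Line 9: ['walk'] (min_width=4, slack=6)
Line 10: ['picture'] (min_width=7, slack=3)
Line 11: ['owl', 'code'] (min_width=8, slack=2)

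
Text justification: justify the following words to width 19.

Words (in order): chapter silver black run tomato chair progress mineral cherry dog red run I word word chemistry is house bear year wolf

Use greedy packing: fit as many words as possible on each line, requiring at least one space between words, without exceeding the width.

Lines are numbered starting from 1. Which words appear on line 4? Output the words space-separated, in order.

Answer: mineral cherry dog

Derivation:
Line 1: ['chapter', 'silver'] (min_width=14, slack=5)
Line 2: ['black', 'run', 'tomato'] (min_width=16, slack=3)
Line 3: ['chair', 'progress'] (min_width=14, slack=5)
Line 4: ['mineral', 'cherry', 'dog'] (min_width=18, slack=1)
Line 5: ['red', 'run', 'I', 'word', 'word'] (min_width=19, slack=0)
Line 6: ['chemistry', 'is', 'house'] (min_width=18, slack=1)
Line 7: ['bear', 'year', 'wolf'] (min_width=14, slack=5)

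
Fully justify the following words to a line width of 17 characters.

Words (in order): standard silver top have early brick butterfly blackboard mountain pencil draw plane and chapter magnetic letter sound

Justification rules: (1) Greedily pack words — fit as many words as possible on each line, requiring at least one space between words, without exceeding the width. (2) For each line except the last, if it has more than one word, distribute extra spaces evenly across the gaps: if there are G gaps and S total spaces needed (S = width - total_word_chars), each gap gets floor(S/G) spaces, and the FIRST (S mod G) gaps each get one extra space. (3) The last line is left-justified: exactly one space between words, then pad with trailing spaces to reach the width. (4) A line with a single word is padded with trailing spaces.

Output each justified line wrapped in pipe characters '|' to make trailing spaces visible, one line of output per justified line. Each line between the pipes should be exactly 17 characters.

Line 1: ['standard', 'silver'] (min_width=15, slack=2)
Line 2: ['top', 'have', 'early'] (min_width=14, slack=3)
Line 3: ['brick', 'butterfly'] (min_width=15, slack=2)
Line 4: ['blackboard'] (min_width=10, slack=7)
Line 5: ['mountain', 'pencil'] (min_width=15, slack=2)
Line 6: ['draw', 'plane', 'and'] (min_width=14, slack=3)
Line 7: ['chapter', 'magnetic'] (min_width=16, slack=1)
Line 8: ['letter', 'sound'] (min_width=12, slack=5)

Answer: |standard   silver|
|top   have  early|
|brick   butterfly|
|blackboard       |
|mountain   pencil|
|draw   plane  and|
|chapter  magnetic|
|letter sound     |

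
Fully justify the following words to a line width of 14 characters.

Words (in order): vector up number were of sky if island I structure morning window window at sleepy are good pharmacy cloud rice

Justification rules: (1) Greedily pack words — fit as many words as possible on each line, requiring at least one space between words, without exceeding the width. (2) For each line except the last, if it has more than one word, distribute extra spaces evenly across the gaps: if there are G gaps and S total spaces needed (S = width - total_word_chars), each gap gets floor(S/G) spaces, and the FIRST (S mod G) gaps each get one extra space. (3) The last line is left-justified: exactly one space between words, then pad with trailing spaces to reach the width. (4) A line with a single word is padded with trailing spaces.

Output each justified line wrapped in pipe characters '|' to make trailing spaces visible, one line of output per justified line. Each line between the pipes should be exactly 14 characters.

Answer: |vector      up|
|number were of|
|sky  if island|
|I    structure|
|morning window|
|window      at|
|sleepy     are|
|good  pharmacy|
|cloud rice    |

Derivation:
Line 1: ['vector', 'up'] (min_width=9, slack=5)
Line 2: ['number', 'were', 'of'] (min_width=14, slack=0)
Line 3: ['sky', 'if', 'island'] (min_width=13, slack=1)
Line 4: ['I', 'structure'] (min_width=11, slack=3)
Line 5: ['morning', 'window'] (min_width=14, slack=0)
Line 6: ['window', 'at'] (min_width=9, slack=5)
Line 7: ['sleepy', 'are'] (min_width=10, slack=4)
Line 8: ['good', 'pharmacy'] (min_width=13, slack=1)
Line 9: ['cloud', 'rice'] (min_width=10, slack=4)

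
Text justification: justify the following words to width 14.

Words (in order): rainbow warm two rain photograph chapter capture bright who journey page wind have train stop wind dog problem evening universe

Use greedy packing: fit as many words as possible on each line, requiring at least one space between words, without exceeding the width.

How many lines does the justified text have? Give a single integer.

Line 1: ['rainbow', 'warm'] (min_width=12, slack=2)
Line 2: ['two', 'rain'] (min_width=8, slack=6)
Line 3: ['photograph'] (min_width=10, slack=4)
Line 4: ['chapter'] (min_width=7, slack=7)
Line 5: ['capture', 'bright'] (min_width=14, slack=0)
Line 6: ['who', 'journey'] (min_width=11, slack=3)
Line 7: ['page', 'wind', 'have'] (min_width=14, slack=0)
Line 8: ['train', 'stop'] (min_width=10, slack=4)
Line 9: ['wind', 'dog'] (min_width=8, slack=6)
Line 10: ['problem'] (min_width=7, slack=7)
Line 11: ['evening'] (min_width=7, slack=7)
Line 12: ['universe'] (min_width=8, slack=6)
Total lines: 12

Answer: 12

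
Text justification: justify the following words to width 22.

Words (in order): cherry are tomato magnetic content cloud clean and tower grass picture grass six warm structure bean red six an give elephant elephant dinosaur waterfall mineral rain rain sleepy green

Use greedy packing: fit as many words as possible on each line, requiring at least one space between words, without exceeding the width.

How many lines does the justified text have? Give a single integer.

Answer: 9

Derivation:
Line 1: ['cherry', 'are', 'tomato'] (min_width=17, slack=5)
Line 2: ['magnetic', 'content', 'cloud'] (min_width=22, slack=0)
Line 3: ['clean', 'and', 'tower', 'grass'] (min_width=21, slack=1)
Line 4: ['picture', 'grass', 'six', 'warm'] (min_width=22, slack=0)
Line 5: ['structure', 'bean', 'red', 'six'] (min_width=22, slack=0)
Line 6: ['an', 'give', 'elephant'] (min_width=16, slack=6)
Line 7: ['elephant', 'dinosaur'] (min_width=17, slack=5)
Line 8: ['waterfall', 'mineral', 'rain'] (min_width=22, slack=0)
Line 9: ['rain', 'sleepy', 'green'] (min_width=17, slack=5)
Total lines: 9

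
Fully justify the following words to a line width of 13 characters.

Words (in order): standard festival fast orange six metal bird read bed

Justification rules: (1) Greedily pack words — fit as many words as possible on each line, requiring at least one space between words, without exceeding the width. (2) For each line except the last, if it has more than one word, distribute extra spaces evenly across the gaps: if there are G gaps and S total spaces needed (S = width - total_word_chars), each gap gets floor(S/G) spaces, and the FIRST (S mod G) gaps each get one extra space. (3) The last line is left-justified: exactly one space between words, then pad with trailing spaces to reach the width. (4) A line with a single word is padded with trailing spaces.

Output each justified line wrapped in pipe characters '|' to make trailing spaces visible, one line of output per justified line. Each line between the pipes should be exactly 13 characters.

Answer: |standard     |
|festival fast|
|orange    six|
|metal    bird|
|read bed     |

Derivation:
Line 1: ['standard'] (min_width=8, slack=5)
Line 2: ['festival', 'fast'] (min_width=13, slack=0)
Line 3: ['orange', 'six'] (min_width=10, slack=3)
Line 4: ['metal', 'bird'] (min_width=10, slack=3)
Line 5: ['read', 'bed'] (min_width=8, slack=5)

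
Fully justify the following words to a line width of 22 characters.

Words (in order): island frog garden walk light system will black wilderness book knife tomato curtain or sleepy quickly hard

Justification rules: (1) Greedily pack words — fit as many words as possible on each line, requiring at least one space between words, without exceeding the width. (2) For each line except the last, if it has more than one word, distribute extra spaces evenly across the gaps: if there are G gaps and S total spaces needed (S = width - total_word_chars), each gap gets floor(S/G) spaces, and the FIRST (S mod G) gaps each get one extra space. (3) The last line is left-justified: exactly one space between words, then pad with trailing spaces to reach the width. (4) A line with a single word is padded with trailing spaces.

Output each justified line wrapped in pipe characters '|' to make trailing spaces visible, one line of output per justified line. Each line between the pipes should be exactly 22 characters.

Answer: |island   frog   garden|
|walk light system will|
|black  wilderness book|
|knife  tomato  curtain|
|or sleepy quickly hard|

Derivation:
Line 1: ['island', 'frog', 'garden'] (min_width=18, slack=4)
Line 2: ['walk', 'light', 'system', 'will'] (min_width=22, slack=0)
Line 3: ['black', 'wilderness', 'book'] (min_width=21, slack=1)
Line 4: ['knife', 'tomato', 'curtain'] (min_width=20, slack=2)
Line 5: ['or', 'sleepy', 'quickly', 'hard'] (min_width=22, slack=0)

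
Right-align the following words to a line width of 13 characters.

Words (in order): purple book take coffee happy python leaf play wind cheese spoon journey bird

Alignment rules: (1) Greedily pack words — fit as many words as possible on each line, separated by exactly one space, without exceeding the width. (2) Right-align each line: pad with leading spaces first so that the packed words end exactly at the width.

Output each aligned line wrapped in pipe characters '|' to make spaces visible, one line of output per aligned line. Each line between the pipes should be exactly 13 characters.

Line 1: ['purple', 'book'] (min_width=11, slack=2)
Line 2: ['take', 'coffee'] (min_width=11, slack=2)
Line 3: ['happy', 'python'] (min_width=12, slack=1)
Line 4: ['leaf', 'play'] (min_width=9, slack=4)
Line 5: ['wind', 'cheese'] (min_width=11, slack=2)
Line 6: ['spoon', 'journey'] (min_width=13, slack=0)
Line 7: ['bird'] (min_width=4, slack=9)

Answer: |  purple book|
|  take coffee|
| happy python|
|    leaf play|
|  wind cheese|
|spoon journey|
|         bird|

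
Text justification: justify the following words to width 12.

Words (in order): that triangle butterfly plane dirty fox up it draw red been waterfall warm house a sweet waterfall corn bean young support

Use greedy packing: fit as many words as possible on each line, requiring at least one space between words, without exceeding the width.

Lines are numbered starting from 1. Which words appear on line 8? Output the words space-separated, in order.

Answer: waterfall

Derivation:
Line 1: ['that'] (min_width=4, slack=8)
Line 2: ['triangle'] (min_width=8, slack=4)
Line 3: ['butterfly'] (min_width=9, slack=3)
Line 4: ['plane', 'dirty'] (min_width=11, slack=1)
Line 5: ['fox', 'up', 'it'] (min_width=9, slack=3)
Line 6: ['draw', 'red'] (min_width=8, slack=4)
Line 7: ['been'] (min_width=4, slack=8)
Line 8: ['waterfall'] (min_width=9, slack=3)
Line 9: ['warm', 'house', 'a'] (min_width=12, slack=0)
Line 10: ['sweet'] (min_width=5, slack=7)
Line 11: ['waterfall'] (min_width=9, slack=3)
Line 12: ['corn', 'bean'] (min_width=9, slack=3)
Line 13: ['young'] (min_width=5, slack=7)
Line 14: ['support'] (min_width=7, slack=5)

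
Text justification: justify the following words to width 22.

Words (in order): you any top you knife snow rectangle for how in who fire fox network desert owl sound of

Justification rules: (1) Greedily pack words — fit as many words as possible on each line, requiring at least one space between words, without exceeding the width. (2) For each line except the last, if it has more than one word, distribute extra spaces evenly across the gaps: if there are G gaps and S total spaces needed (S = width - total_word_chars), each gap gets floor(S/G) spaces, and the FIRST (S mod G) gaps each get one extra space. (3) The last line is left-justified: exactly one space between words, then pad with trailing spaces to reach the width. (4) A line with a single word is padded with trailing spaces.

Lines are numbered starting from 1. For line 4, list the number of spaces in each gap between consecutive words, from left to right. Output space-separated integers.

Answer: 3 3

Derivation:
Line 1: ['you', 'any', 'top', 'you', 'knife'] (min_width=21, slack=1)
Line 2: ['snow', 'rectangle', 'for', 'how'] (min_width=22, slack=0)
Line 3: ['in', 'who', 'fire', 'fox'] (min_width=15, slack=7)
Line 4: ['network', 'desert', 'owl'] (min_width=18, slack=4)
Line 5: ['sound', 'of'] (min_width=8, slack=14)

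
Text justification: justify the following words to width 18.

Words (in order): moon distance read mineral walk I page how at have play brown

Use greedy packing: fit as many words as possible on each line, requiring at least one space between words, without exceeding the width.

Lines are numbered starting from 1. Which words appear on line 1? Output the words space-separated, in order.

Answer: moon distance read

Derivation:
Line 1: ['moon', 'distance', 'read'] (min_width=18, slack=0)
Line 2: ['mineral', 'walk', 'I'] (min_width=14, slack=4)
Line 3: ['page', 'how', 'at', 'have'] (min_width=16, slack=2)
Line 4: ['play', 'brown'] (min_width=10, slack=8)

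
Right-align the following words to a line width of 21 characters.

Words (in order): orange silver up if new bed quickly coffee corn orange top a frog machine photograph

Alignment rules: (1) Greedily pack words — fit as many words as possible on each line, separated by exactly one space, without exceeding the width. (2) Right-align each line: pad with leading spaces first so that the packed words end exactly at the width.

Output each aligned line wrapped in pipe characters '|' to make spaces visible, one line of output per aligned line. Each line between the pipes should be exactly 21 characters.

Line 1: ['orange', 'silver', 'up', 'if'] (min_width=19, slack=2)
Line 2: ['new', 'bed', 'quickly'] (min_width=15, slack=6)
Line 3: ['coffee', 'corn', 'orange'] (min_width=18, slack=3)
Line 4: ['top', 'a', 'frog', 'machine'] (min_width=18, slack=3)
Line 5: ['photograph'] (min_width=10, slack=11)

Answer: |  orange silver up if|
|      new bed quickly|
|   coffee corn orange|
|   top a frog machine|
|           photograph|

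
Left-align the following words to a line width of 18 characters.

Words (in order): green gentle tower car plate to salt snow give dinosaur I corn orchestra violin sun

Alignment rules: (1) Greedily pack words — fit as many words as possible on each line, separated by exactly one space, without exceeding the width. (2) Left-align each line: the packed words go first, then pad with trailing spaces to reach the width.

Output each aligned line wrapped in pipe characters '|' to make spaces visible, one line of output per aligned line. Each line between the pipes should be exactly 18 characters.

Line 1: ['green', 'gentle', 'tower'] (min_width=18, slack=0)
Line 2: ['car', 'plate', 'to', 'salt'] (min_width=17, slack=1)
Line 3: ['snow', 'give', 'dinosaur'] (min_width=18, slack=0)
Line 4: ['I', 'corn', 'orchestra'] (min_width=16, slack=2)
Line 5: ['violin', 'sun'] (min_width=10, slack=8)

Answer: |green gentle tower|
|car plate to salt |
|snow give dinosaur|
|I corn orchestra  |
|violin sun        |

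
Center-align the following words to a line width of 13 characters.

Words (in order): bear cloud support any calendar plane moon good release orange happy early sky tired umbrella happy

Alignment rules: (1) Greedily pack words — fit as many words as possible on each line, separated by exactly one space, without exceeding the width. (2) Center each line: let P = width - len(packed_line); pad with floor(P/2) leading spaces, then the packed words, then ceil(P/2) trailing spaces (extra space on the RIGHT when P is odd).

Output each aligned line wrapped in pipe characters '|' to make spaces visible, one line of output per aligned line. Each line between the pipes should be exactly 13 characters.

Answer: | bear cloud  |
| support any |
|  calendar   |
| plane moon  |
|good release |
|orange happy |
|  early sky  |
|    tired    |
|  umbrella   |
|    happy    |

Derivation:
Line 1: ['bear', 'cloud'] (min_width=10, slack=3)
Line 2: ['support', 'any'] (min_width=11, slack=2)
Line 3: ['calendar'] (min_width=8, slack=5)
Line 4: ['plane', 'moon'] (min_width=10, slack=3)
Line 5: ['good', 'release'] (min_width=12, slack=1)
Line 6: ['orange', 'happy'] (min_width=12, slack=1)
Line 7: ['early', 'sky'] (min_width=9, slack=4)
Line 8: ['tired'] (min_width=5, slack=8)
Line 9: ['umbrella'] (min_width=8, slack=5)
Line 10: ['happy'] (min_width=5, slack=8)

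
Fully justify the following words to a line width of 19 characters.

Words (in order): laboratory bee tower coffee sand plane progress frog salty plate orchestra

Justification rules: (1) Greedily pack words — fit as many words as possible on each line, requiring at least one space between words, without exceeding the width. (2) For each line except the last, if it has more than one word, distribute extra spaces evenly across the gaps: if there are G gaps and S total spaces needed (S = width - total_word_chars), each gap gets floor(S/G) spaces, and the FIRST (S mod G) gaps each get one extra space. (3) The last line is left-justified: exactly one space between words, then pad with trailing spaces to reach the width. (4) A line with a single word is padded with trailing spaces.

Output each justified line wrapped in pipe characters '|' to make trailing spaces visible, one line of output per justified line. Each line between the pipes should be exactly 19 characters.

Line 1: ['laboratory', 'bee'] (min_width=14, slack=5)
Line 2: ['tower', 'coffee', 'sand'] (min_width=17, slack=2)
Line 3: ['plane', 'progress', 'frog'] (min_width=19, slack=0)
Line 4: ['salty', 'plate'] (min_width=11, slack=8)
Line 5: ['orchestra'] (min_width=9, slack=10)

Answer: |laboratory      bee|
|tower  coffee  sand|
|plane progress frog|
|salty         plate|
|orchestra          |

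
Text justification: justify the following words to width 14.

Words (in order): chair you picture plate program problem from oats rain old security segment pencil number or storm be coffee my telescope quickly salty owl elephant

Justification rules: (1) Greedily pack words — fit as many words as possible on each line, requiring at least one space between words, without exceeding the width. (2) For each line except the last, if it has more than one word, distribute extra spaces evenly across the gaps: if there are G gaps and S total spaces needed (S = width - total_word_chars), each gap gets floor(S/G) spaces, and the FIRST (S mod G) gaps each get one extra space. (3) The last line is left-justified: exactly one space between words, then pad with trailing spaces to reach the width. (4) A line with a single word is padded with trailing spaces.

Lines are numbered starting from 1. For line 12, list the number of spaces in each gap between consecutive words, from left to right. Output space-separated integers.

Line 1: ['chair', 'you'] (min_width=9, slack=5)
Line 2: ['picture', 'plate'] (min_width=13, slack=1)
Line 3: ['program'] (min_width=7, slack=7)
Line 4: ['problem', 'from'] (min_width=12, slack=2)
Line 5: ['oats', 'rain', 'old'] (min_width=13, slack=1)
Line 6: ['security'] (min_width=8, slack=6)
Line 7: ['segment', 'pencil'] (min_width=14, slack=0)
Line 8: ['number', 'or'] (min_width=9, slack=5)
Line 9: ['storm', 'be'] (min_width=8, slack=6)
Line 10: ['coffee', 'my'] (min_width=9, slack=5)
Line 11: ['telescope'] (min_width=9, slack=5)
Line 12: ['quickly', 'salty'] (min_width=13, slack=1)
Line 13: ['owl', 'elephant'] (min_width=12, slack=2)

Answer: 2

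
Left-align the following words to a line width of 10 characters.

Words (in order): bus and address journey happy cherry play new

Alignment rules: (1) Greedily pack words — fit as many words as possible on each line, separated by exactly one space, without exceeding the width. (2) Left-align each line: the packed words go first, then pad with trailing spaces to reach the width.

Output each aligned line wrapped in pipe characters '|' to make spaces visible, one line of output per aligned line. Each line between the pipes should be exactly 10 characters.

Answer: |bus and   |
|address   |
|journey   |
|happy     |
|cherry    |
|play new  |

Derivation:
Line 1: ['bus', 'and'] (min_width=7, slack=3)
Line 2: ['address'] (min_width=7, slack=3)
Line 3: ['journey'] (min_width=7, slack=3)
Line 4: ['happy'] (min_width=5, slack=5)
Line 5: ['cherry'] (min_width=6, slack=4)
Line 6: ['play', 'new'] (min_width=8, slack=2)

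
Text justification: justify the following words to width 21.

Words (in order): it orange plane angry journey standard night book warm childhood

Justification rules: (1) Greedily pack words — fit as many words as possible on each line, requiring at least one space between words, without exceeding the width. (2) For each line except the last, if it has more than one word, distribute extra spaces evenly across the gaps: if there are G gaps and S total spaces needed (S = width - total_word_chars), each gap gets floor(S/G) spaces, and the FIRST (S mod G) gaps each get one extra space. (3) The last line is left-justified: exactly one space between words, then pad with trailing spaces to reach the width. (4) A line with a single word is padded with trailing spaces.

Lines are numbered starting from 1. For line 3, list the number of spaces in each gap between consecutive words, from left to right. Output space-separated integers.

Answer: 4 4

Derivation:
Line 1: ['it', 'orange', 'plane', 'angry'] (min_width=21, slack=0)
Line 2: ['journey', 'standard'] (min_width=16, slack=5)
Line 3: ['night', 'book', 'warm'] (min_width=15, slack=6)
Line 4: ['childhood'] (min_width=9, slack=12)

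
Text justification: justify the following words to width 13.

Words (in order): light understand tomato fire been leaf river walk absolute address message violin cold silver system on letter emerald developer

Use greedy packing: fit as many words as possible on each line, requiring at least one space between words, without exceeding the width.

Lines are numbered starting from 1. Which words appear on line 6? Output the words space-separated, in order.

Answer: absolute

Derivation:
Line 1: ['light'] (min_width=5, slack=8)
Line 2: ['understand'] (min_width=10, slack=3)
Line 3: ['tomato', 'fire'] (min_width=11, slack=2)
Line 4: ['been', 'leaf'] (min_width=9, slack=4)
Line 5: ['river', 'walk'] (min_width=10, slack=3)
Line 6: ['absolute'] (min_width=8, slack=5)
Line 7: ['address'] (min_width=7, slack=6)
Line 8: ['message'] (min_width=7, slack=6)
Line 9: ['violin', 'cold'] (min_width=11, slack=2)
Line 10: ['silver', 'system'] (min_width=13, slack=0)
Line 11: ['on', 'letter'] (min_width=9, slack=4)
Line 12: ['emerald'] (min_width=7, slack=6)
Line 13: ['developer'] (min_width=9, slack=4)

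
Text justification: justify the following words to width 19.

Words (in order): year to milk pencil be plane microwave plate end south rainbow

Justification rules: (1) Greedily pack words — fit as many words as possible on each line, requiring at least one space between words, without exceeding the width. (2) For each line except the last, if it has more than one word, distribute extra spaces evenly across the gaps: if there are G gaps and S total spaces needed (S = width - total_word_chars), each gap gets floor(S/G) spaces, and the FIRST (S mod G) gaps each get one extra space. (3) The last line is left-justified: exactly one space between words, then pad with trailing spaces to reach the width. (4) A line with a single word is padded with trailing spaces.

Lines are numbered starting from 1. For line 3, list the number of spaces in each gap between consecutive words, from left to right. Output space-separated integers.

Line 1: ['year', 'to', 'milk', 'pencil'] (min_width=19, slack=0)
Line 2: ['be', 'plane', 'microwave'] (min_width=18, slack=1)
Line 3: ['plate', 'end', 'south'] (min_width=15, slack=4)
Line 4: ['rainbow'] (min_width=7, slack=12)

Answer: 3 3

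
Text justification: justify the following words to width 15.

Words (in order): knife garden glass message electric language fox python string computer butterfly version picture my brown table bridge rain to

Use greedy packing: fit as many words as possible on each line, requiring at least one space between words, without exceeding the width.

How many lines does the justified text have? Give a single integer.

Line 1: ['knife', 'garden'] (min_width=12, slack=3)
Line 2: ['glass', 'message'] (min_width=13, slack=2)
Line 3: ['electric'] (min_width=8, slack=7)
Line 4: ['language', 'fox'] (min_width=12, slack=3)
Line 5: ['python', 'string'] (min_width=13, slack=2)
Line 6: ['computer'] (min_width=8, slack=7)
Line 7: ['butterfly'] (min_width=9, slack=6)
Line 8: ['version', 'picture'] (min_width=15, slack=0)
Line 9: ['my', 'brown', 'table'] (min_width=14, slack=1)
Line 10: ['bridge', 'rain', 'to'] (min_width=14, slack=1)
Total lines: 10

Answer: 10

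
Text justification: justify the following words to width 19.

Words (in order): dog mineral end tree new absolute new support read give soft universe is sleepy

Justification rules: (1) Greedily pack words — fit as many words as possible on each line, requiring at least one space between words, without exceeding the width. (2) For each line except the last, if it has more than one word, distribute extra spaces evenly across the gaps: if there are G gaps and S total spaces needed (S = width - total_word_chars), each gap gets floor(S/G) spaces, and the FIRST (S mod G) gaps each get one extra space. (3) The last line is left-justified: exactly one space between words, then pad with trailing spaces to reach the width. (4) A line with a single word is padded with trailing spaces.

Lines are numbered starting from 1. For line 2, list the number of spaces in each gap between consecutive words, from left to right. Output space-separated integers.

Line 1: ['dog', 'mineral', 'end'] (min_width=15, slack=4)
Line 2: ['tree', 'new', 'absolute'] (min_width=17, slack=2)
Line 3: ['new', 'support', 'read'] (min_width=16, slack=3)
Line 4: ['give', 'soft', 'universe'] (min_width=18, slack=1)
Line 5: ['is', 'sleepy'] (min_width=9, slack=10)

Answer: 2 2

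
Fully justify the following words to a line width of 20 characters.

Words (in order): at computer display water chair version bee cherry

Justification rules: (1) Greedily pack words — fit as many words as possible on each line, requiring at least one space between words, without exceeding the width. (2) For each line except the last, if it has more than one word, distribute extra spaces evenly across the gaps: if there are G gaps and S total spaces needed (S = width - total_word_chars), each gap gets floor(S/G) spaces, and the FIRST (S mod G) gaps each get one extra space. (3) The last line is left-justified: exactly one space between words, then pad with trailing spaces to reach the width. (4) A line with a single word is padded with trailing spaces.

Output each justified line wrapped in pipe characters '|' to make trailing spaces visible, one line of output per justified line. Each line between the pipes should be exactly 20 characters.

Answer: |at  computer display|
|water  chair version|
|bee cherry          |

Derivation:
Line 1: ['at', 'computer', 'display'] (min_width=19, slack=1)
Line 2: ['water', 'chair', 'version'] (min_width=19, slack=1)
Line 3: ['bee', 'cherry'] (min_width=10, slack=10)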